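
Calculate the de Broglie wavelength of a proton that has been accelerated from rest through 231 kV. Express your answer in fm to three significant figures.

KE = eV = 1.602 × 10⁻¹⁹ × 2.310 × 10⁵ = 3.701 × 10⁻¹⁴ J.
p = √(2mKE) = √(2 × 1.673 × 10⁻²⁷ × 3.701 × 10⁻¹⁴) = 1.113 × 10⁻²⁰ kg·m/s.
λ = h/p = 6.626 × 10⁻³⁴ / 1.113 × 10⁻²⁰ = 5.95 × 10⁻¹⁴ m = 59.5 fm.

λ = 59.5 fm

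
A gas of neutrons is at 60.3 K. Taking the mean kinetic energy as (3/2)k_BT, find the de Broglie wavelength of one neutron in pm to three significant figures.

KE = (3/2)k_BT = 1.5 × 1.381 × 10⁻²³ × 60.3 = 1.249 × 10⁻²¹ J.
p = √(2mKE) = √(2 × 1.675 × 10⁻²⁷ × 1.249 × 10⁻²¹) = 2.046 × 10⁻²⁴ kg·m/s.
λ = h/p = 3.24 × 10⁻¹⁰ m = 324 pm.

λ = 324 pm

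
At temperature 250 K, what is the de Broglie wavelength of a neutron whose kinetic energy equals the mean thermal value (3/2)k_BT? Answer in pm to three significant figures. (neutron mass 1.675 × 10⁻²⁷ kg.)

KE = (3/2)k_BT = 1.5 × 1.381 × 10⁻²³ × 250 = 5.179 × 10⁻²¹ J.
p = √(2mKE) = √(2 × 1.675 × 10⁻²⁷ × 5.179 × 10⁻²¹) = 4.165 × 10⁻²⁴ kg·m/s.
λ = h/p = 1.59 × 10⁻¹⁰ m = 159 pm.

λ = 159 pm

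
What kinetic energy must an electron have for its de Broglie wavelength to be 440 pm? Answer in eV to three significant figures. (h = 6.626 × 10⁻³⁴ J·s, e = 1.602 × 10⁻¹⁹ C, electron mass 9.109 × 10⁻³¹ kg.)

p = h/λ = 6.626 × 10⁻³⁴ / 4.400 × 10⁻¹⁰ = 1.506 × 10⁻²⁴ kg·m/s.
KE = p²/(2m) = (1.506 × 10⁻²⁴)² / (2 × 9.109 × 10⁻³¹) = 1.245 × 10⁻¹⁸ J = 7.77 eV.

KE = 7.77 eV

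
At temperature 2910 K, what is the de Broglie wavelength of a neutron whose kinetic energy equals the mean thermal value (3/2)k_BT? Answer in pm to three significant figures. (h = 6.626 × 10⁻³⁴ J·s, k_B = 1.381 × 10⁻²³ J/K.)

λ = 46.6 pm

KE = (3/2)k_BT = 1.5 × 1.381 × 10⁻²³ × 2910 = 6.028 × 10⁻²⁰ J.
p = √(2mKE) = √(2 × 1.675 × 10⁻²⁷ × 6.028 × 10⁻²⁰) = 1.421 × 10⁻²³ kg·m/s.
λ = h/p = 4.66 × 10⁻¹¹ m = 46.6 pm.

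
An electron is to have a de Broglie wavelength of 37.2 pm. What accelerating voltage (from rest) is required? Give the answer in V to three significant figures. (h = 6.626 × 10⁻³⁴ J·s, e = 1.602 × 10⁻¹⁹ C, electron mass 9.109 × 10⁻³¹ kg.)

p = h/λ = 6.626 × 10⁻³⁴ / 3.720 × 10⁻¹¹ = 1.781 × 10⁻²³ kg·m/s.
KE = p²/(2m) = 1.741 × 10⁻¹⁶ J.
V = KE/e = 1.741 × 10⁻¹⁶ / (1.602 × 10⁻¹⁹) = 1090 V.

V = 1090 V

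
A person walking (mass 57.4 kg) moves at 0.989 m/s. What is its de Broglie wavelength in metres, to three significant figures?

p = mv = 57.4 × 0.989 = 5.677 × 10¹ kg·m/s.
λ = h/p = 6.626 × 10⁻³⁴ / 5.677 × 10¹ = 1.17 × 10⁻³⁵ m.

λ = 1.17 × 10⁻³⁵ m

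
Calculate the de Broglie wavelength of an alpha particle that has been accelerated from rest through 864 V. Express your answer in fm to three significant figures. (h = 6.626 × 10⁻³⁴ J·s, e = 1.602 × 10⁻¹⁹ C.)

λ = 345 fm

KE = 2eV = 2 × 1.602 × 10⁻¹⁹ × 864.0 = 2.768 × 10⁻¹⁶ J.
p = √(2mKE) = √(2 × 6.645 × 10⁻²⁷ × 2.768 × 10⁻¹⁶) = 1.918 × 10⁻²¹ kg·m/s.
λ = h/p = 6.626 × 10⁻³⁴ / 1.918 × 10⁻²¹ = 3.45 × 10⁻¹³ m = 345 fm.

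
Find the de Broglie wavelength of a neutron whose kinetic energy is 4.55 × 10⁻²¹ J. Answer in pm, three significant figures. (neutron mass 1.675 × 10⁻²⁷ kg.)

p = √(2mKE) = √(2 × 1.675 × 10⁻²⁷ × 4.550 × 10⁻²¹) = 3.904 × 10⁻²⁴ kg·m/s.
λ = h/p = 6.626 × 10⁻³⁴ / 3.904 × 10⁻²⁴ = 1.70 × 10⁻¹⁰ m = 170 pm.

λ = 170 pm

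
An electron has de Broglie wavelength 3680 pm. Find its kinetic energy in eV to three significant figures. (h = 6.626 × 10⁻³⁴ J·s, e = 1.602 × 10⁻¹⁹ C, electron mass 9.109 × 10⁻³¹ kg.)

p = h/λ = 6.626 × 10⁻³⁴ / 3.680 × 10⁻⁹ = 1.801 × 10⁻²⁵ kg·m/s.
KE = p²/(2m) = (1.801 × 10⁻²⁵)² / (2 × 9.109 × 10⁻³¹) = 1.780 × 10⁻²⁰ J = 0.111 eV.

KE = 0.111 eV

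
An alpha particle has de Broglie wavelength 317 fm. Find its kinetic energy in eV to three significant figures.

KE = 2050 eV

p = h/λ = 6.626 × 10⁻³⁴ / 3.170 × 10⁻¹³ = 2.090 × 10⁻²¹ kg·m/s.
KE = p²/(2m) = (2.090 × 10⁻²¹)² / (2 × 6.645 × 10⁻²⁷) = 3.287 × 10⁻¹⁶ J = 2050 eV.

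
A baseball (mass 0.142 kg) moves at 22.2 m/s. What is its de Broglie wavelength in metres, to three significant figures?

p = mv = 0.142 × 22.2 = 3.152 kg·m/s.
λ = h/p = 6.626 × 10⁻³⁴ / 3.152 = 2.10 × 10⁻³⁴ m.

λ = 2.10 × 10⁻³⁴ m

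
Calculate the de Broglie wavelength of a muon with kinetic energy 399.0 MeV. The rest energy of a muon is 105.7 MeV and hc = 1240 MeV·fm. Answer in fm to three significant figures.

Total energy E = KE + m₀c² = 399.0 + 105.7 = 504.7 MeV.
(pc)² = E² − (m₀c²)² = (504.7)² − (105.7)² = 2.435 × 10⁵ MeV², so pc = 493.5 MeV.
λ = hc/(pc) = 1240 MeV·fm / 493.5 MeV = 2.51 fm.

λ = 2.51 fm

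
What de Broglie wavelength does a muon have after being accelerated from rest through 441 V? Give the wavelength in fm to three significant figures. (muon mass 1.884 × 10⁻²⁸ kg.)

λ = 4060 fm

KE = eV = 1.602 × 10⁻¹⁹ × 441.0 = 7.065 × 10⁻¹⁷ J.
p = √(2mKE) = √(2 × 1.884 × 10⁻²⁸ × 7.065 × 10⁻¹⁷) = 1.632 × 10⁻²² kg·m/s.
λ = h/p = 6.626 × 10⁻³⁴ / 1.632 × 10⁻²² = 4.06 × 10⁻¹² m = 4060 fm.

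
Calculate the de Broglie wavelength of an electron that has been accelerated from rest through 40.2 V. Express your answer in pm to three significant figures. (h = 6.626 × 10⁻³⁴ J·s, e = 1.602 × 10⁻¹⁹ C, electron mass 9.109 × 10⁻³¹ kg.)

KE = eV = 1.602 × 10⁻¹⁹ × 40.20 = 6.440 × 10⁻¹⁸ J.
p = √(2mKE) = √(2 × 9.109 × 10⁻³¹ × 6.440 × 10⁻¹⁸) = 3.425 × 10⁻²⁴ kg·m/s.
λ = h/p = 6.626 × 10⁻³⁴ / 3.425 × 10⁻²⁴ = 1.93 × 10⁻¹⁰ m = 193 pm.

λ = 193 pm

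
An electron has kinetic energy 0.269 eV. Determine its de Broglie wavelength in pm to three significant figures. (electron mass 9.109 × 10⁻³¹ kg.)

KE = 0.269 eV = 4.309 × 10⁻²⁰ J.
p = √(2mKE) = √(2 × 9.109 × 10⁻³¹ × 4.309 × 10⁻²⁰) = 2.802 × 10⁻²⁵ kg·m/s.
λ = h/p = 6.626 × 10⁻³⁴ / 2.802 × 10⁻²⁵ = 2.36 × 10⁻⁹ m = 2360 pm.

λ = 2360 pm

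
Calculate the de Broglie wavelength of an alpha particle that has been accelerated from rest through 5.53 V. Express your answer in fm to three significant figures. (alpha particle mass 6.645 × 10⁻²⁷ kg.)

λ = 4320 fm

KE = 2eV = 2 × 1.602 × 10⁻¹⁹ × 5.530 = 1.772 × 10⁻¹⁸ J.
p = √(2mKE) = √(2 × 6.645 × 10⁻²⁷ × 1.772 × 10⁻¹⁸) = 1.535 × 10⁻²² kg·m/s.
λ = h/p = 6.626 × 10⁻³⁴ / 1.535 × 10⁻²² = 4.32 × 10⁻¹² m = 4320 fm.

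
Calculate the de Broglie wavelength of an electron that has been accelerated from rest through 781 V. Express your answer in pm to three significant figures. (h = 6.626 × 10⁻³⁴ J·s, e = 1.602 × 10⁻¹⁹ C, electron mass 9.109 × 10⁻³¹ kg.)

KE = eV = 1.602 × 10⁻¹⁹ × 781.0 = 1.251 × 10⁻¹⁶ J.
p = √(2mKE) = √(2 × 9.109 × 10⁻³¹ × 1.251 × 10⁻¹⁶) = 1.510 × 10⁻²³ kg·m/s.
λ = h/p = 6.626 × 10⁻³⁴ / 1.510 × 10⁻²³ = 4.39 × 10⁻¹¹ m = 43.9 pm.

λ = 43.9 pm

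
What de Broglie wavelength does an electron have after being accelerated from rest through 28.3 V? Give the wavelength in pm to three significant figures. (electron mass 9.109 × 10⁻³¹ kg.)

KE = eV = 1.602 × 10⁻¹⁹ × 28.30 = 4.534 × 10⁻¹⁸ J.
p = √(2mKE) = √(2 × 9.109 × 10⁻³¹ × 4.534 × 10⁻¹⁸) = 2.874 × 10⁻²⁴ kg·m/s.
λ = h/p = 6.626 × 10⁻³⁴ / 2.874 × 10⁻²⁴ = 2.31 × 10⁻¹⁰ m = 231 pm.

λ = 231 pm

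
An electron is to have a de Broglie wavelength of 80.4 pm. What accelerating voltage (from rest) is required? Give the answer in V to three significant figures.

p = h/λ = 6.626 × 10⁻³⁴ / 8.040 × 10⁻¹¹ = 8.241 × 10⁻²⁴ kg·m/s.
KE = p²/(2m) = 3.728 × 10⁻¹⁷ J.
V = KE/e = 3.728 × 10⁻¹⁷ / (1.602 × 10⁻¹⁹) = 233 V.

V = 233 V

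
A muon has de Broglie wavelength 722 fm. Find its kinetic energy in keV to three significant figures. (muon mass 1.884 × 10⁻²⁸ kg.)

p = h/λ = 6.626 × 10⁻³⁴ / 7.220 × 10⁻¹³ = 9.177 × 10⁻²² kg·m/s.
KE = p²/(2m) = (9.177 × 10⁻²²)² / (2 × 1.884 × 10⁻²⁸) = 2.235 × 10⁻¹⁵ J = 14.0 keV.

KE = 14.0 keV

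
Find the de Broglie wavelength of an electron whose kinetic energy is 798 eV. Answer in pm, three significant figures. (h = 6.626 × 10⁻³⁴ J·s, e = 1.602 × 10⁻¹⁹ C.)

KE = 798 eV = 1.278 × 10⁻¹⁶ J.
p = √(2mKE) = √(2 × 9.109 × 10⁻³¹ × 1.278 × 10⁻¹⁶) = 1.526 × 10⁻²³ kg·m/s.
λ = h/p = 6.626 × 10⁻³⁴ / 1.526 × 10⁻²³ = 4.34 × 10⁻¹¹ m = 43.4 pm.

λ = 43.4 pm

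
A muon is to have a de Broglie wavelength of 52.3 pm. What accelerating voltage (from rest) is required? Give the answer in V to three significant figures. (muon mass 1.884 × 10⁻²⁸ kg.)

V = 2.66 V

p = h/λ = 6.626 × 10⁻³⁴ / 5.230 × 10⁻¹¹ = 1.267 × 10⁻²³ kg·m/s.
KE = p²/(2m) = 4.260 × 10⁻¹⁹ J.
V = KE/e = 4.260 × 10⁻¹⁹ / (1.602 × 10⁻¹⁹) = 2.66 V.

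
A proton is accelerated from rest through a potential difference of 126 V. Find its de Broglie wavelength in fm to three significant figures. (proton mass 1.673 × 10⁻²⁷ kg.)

KE = eV = 1.602 × 10⁻¹⁹ × 126.0 = 2.019 × 10⁻¹⁷ J.
p = √(2mKE) = √(2 × 1.673 × 10⁻²⁷ × 2.019 × 10⁻¹⁷) = 2.599 × 10⁻²² kg·m/s.
λ = h/p = 6.626 × 10⁻³⁴ / 2.599 × 10⁻²² = 2.55 × 10⁻¹² m = 2550 fm.

λ = 2550 fm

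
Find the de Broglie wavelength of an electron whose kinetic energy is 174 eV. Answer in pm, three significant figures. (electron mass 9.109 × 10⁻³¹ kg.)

λ = 93.0 pm

KE = 174 eV = 2.787 × 10⁻¹⁷ J.
p = √(2mKE) = √(2 × 9.109 × 10⁻³¹ × 2.787 × 10⁻¹⁷) = 7.126 × 10⁻²⁴ kg·m/s.
λ = h/p = 6.626 × 10⁻³⁴ / 7.126 × 10⁻²⁴ = 9.30 × 10⁻¹¹ m = 93.0 pm.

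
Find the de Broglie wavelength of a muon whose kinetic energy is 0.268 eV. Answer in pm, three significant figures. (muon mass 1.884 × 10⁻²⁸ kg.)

λ = 165 pm

KE = 0.268 eV = 4.293 × 10⁻²⁰ J.
p = √(2mKE) = √(2 × 1.884 × 10⁻²⁸ × 4.293 × 10⁻²⁰) = 4.022 × 10⁻²⁴ kg·m/s.
λ = h/p = 6.626 × 10⁻³⁴ / 4.022 × 10⁻²⁴ = 1.65 × 10⁻¹⁰ m = 165 pm.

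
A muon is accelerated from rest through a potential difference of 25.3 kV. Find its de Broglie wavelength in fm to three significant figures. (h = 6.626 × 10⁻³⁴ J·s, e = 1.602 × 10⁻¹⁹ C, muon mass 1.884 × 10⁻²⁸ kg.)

λ = 536 fm

KE = eV = 1.602 × 10⁻¹⁹ × 2.530 × 10⁴ = 4.053 × 10⁻¹⁵ J.
p = √(2mKE) = √(2 × 1.884 × 10⁻²⁸ × 4.053 × 10⁻¹⁵) = 1.236 × 10⁻²¹ kg·m/s.
λ = h/p = 6.626 × 10⁻³⁴ / 1.236 × 10⁻²¹ = 5.36 × 10⁻¹³ m = 536 fm.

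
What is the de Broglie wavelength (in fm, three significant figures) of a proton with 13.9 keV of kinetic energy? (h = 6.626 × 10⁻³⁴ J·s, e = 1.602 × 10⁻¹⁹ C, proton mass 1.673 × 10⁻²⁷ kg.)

λ = 243 fm

KE = 13.9 keV = 2.227 × 10⁻¹⁵ J.
p = √(2mKE) = √(2 × 1.673 × 10⁻²⁷ × 2.227 × 10⁻¹⁵) = 2.730 × 10⁻²¹ kg·m/s.
λ = h/p = 6.626 × 10⁻³⁴ / 2.730 × 10⁻²¹ = 2.43 × 10⁻¹³ m = 243 fm.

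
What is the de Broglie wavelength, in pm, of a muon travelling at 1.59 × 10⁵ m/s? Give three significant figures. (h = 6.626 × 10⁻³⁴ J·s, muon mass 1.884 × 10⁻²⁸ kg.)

λ = 22.1 pm

p = mv = 1.884 × 10⁻²⁸ × 1.59 × 10⁵ = 2.996 × 10⁻²³ kg·m/s.
λ = h/p = 6.626 × 10⁻³⁴ / 2.996 × 10⁻²³ = 2.21 × 10⁻¹¹ m = 22.1 pm.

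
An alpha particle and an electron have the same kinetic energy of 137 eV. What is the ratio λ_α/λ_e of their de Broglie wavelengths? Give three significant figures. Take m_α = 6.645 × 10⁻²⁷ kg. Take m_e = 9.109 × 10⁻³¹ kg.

At fixed KE, p = √(2mKE) so λ = h/p ∝ 1/√m.
λ_α/λ_e = √(m_e/m_α) = √(9.109 × 10⁻³¹/6.645 × 10⁻²⁷) = √(1.371 × 10⁻⁴) = 0.0117.

λ_α/λ_e = 0.0117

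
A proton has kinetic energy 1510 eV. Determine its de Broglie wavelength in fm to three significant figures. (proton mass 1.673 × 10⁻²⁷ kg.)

λ = 736 fm

KE = 1510 eV = 2.419 × 10⁻¹⁶ J.
p = √(2mKE) = √(2 × 1.673 × 10⁻²⁷ × 2.419 × 10⁻¹⁶) = 8.997 × 10⁻²² kg·m/s.
λ = h/p = 6.626 × 10⁻³⁴ / 8.997 × 10⁻²² = 7.36 × 10⁻¹³ m = 736 fm.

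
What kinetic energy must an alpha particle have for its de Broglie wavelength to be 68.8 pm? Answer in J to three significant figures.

KE = 6.98 × 10⁻²¹ J

p = h/λ = 6.626 × 10⁻³⁴ / 6.880 × 10⁻¹¹ = 9.631 × 10⁻²⁴ kg·m/s.
KE = p²/(2m) = (9.631 × 10⁻²⁴)² / (2 × 6.645 × 10⁻²⁷) = 6.979 × 10⁻²¹ J = 6.98 × 10⁻²¹ J.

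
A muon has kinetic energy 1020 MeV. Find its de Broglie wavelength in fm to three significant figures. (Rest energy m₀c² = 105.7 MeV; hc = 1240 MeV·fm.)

λ = 1.11 fm

Total energy E = KE + m₀c² = 1020 + 105.7 = 1125.7 MeV.
(pc)² = E² − (m₀c²)² = (1125.7)² − (105.7)² = 1.256 × 10⁶ MeV², so pc = 1121 MeV.
λ = hc/(pc) = 1240 MeV·fm / 1121 MeV = 1.11 fm.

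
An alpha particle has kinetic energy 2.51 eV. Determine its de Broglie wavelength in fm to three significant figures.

KE = 2.51 eV = 4.021 × 10⁻¹⁹ J.
p = √(2mKE) = √(2 × 6.645 × 10⁻²⁷ × 4.021 × 10⁻¹⁹) = 7.310 × 10⁻²³ kg·m/s.
λ = h/p = 6.626 × 10⁻³⁴ / 7.310 × 10⁻²³ = 9.06 × 10⁻¹² m = 9060 fm.

λ = 9060 fm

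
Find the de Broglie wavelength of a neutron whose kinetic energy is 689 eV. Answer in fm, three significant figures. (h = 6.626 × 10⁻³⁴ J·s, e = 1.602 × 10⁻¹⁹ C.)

KE = 689 eV = 1.104 × 10⁻¹⁶ J.
p = √(2mKE) = √(2 × 1.675 × 10⁻²⁷ × 1.104 × 10⁻¹⁶) = 6.081 × 10⁻²² kg·m/s.
λ = h/p = 6.626 × 10⁻³⁴ / 6.081 × 10⁻²² = 1.09 × 10⁻¹² m = 1090 fm.

λ = 1090 fm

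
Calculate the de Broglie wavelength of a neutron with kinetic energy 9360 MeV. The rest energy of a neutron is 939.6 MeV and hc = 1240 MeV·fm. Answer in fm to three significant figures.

Total energy E = KE + m₀c² = 9360 + 939.6 = 10299.6 MeV.
(pc)² = E² − (m₀c²)² = (10299.6)² − (939.6)² = 1.052 × 10⁸ MeV², so pc = 1.026 × 10⁴ MeV.
λ = hc/(pc) = 1240 MeV·fm / 1.026 × 10⁴ MeV = 0.121 fm.

λ = 0.121 fm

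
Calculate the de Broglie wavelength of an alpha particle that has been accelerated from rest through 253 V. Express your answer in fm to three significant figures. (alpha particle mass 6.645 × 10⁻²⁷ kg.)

KE = 2eV = 2 × 1.602 × 10⁻¹⁹ × 253.0 = 8.106 × 10⁻¹⁷ J.
p = √(2mKE) = √(2 × 6.645 × 10⁻²⁷ × 8.106 × 10⁻¹⁷) = 1.038 × 10⁻²¹ kg·m/s.
λ = h/p = 6.626 × 10⁻³⁴ / 1.038 × 10⁻²¹ = 6.38 × 10⁻¹³ m = 638 fm.

λ = 638 fm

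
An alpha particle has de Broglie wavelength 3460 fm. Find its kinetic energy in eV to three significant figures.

p = h/λ = 6.626 × 10⁻³⁴ / 3.460 × 10⁻¹² = 1.915 × 10⁻²² kg·m/s.
KE = p²/(2m) = (1.915 × 10⁻²²)² / (2 × 6.645 × 10⁻²⁷) = 2.759 × 10⁻¹⁸ J = 17.2 eV.

KE = 17.2 eV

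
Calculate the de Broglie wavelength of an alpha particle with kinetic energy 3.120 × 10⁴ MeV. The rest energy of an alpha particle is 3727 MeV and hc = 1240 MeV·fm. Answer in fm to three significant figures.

Total energy E = KE + m₀c² = 3.120 × 10⁴ + 3727 = 34927 MeV.
(pc)² = E² − (m₀c²)² = (34927)² − (3727)² = 1.206 × 10⁹ MeV², so pc = 3.473 × 10⁴ MeV.
λ = hc/(pc) = 1240 MeV·fm / 3.473 × 10⁴ MeV = 0.0357 fm.

λ = 0.0357 fm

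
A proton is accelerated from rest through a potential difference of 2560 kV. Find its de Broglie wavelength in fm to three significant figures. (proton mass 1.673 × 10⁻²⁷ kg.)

λ = 17.9 fm

KE = eV = 1.602 × 10⁻¹⁹ × 2.560 × 10⁶ = 4.101 × 10⁻¹³ J.
p = √(2mKE) = √(2 × 1.673 × 10⁻²⁷ × 4.101 × 10⁻¹³) = 3.704 × 10⁻²⁰ kg·m/s.
λ = h/p = 6.626 × 10⁻³⁴ / 3.704 × 10⁻²⁰ = 1.79 × 10⁻¹⁴ m = 17.9 fm.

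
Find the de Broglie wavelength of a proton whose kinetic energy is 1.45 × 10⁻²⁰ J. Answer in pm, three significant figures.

p = √(2mKE) = √(2 × 1.673 × 10⁻²⁷ × 1.450 × 10⁻²⁰) = 6.965 × 10⁻²⁴ kg·m/s.
λ = h/p = 6.626 × 10⁻³⁴ / 6.965 × 10⁻²⁴ = 9.51 × 10⁻¹¹ m = 95.1 pm.

λ = 95.1 pm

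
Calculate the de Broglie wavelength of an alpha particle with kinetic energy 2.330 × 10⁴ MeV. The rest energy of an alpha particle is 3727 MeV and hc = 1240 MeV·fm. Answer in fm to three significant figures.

Total energy E = KE + m₀c² = 2.330 × 10⁴ + 3727 = 27027 MeV.
(pc)² = E² − (m₀c²)² = (27027)² − (3727)² = 7.166 × 10⁸ MeV², so pc = 2.677 × 10⁴ MeV.
λ = hc/(pc) = 1240 MeV·fm / 2.677 × 10⁴ MeV = 0.0463 fm.

λ = 0.0463 fm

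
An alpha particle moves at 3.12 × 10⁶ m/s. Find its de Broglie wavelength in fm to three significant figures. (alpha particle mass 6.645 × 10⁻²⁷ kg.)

λ = 32.0 fm

p = mv = 6.645 × 10⁻²⁷ × 3.12 × 10⁶ = 2.073 × 10⁻²⁰ kg·m/s.
λ = h/p = 6.626 × 10⁻³⁴ / 2.073 × 10⁻²⁰ = 3.20 × 10⁻¹⁴ m = 32.0 fm.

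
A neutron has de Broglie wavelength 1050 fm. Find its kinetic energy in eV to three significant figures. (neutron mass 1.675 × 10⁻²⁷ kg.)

p = h/λ = 6.626 × 10⁻³⁴ / 1.050 × 10⁻¹² = 6.310 × 10⁻²² kg·m/s.
KE = p²/(2m) = (6.310 × 10⁻²²)² / (2 × 1.675 × 10⁻²⁷) = 1.189 × 10⁻¹⁶ J = 742 eV.

KE = 742 eV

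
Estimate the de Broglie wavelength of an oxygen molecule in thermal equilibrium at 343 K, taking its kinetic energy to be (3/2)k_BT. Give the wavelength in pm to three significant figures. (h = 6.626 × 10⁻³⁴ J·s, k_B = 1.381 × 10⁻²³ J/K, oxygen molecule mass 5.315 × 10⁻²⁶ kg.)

KE = (3/2)k_BT = 1.5 × 1.381 × 10⁻²³ × 343 = 7.105 × 10⁻²¹ J.
p = √(2mKE) = √(2 × 5.315 × 10⁻²⁶ × 7.105 × 10⁻²¹) = 2.748 × 10⁻²³ kg·m/s.
λ = h/p = 2.41 × 10⁻¹¹ m = 24.1 pm.

λ = 24.1 pm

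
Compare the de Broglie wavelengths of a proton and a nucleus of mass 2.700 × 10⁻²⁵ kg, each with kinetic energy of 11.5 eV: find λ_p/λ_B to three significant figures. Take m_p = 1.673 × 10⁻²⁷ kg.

λ_p/λ_B = 12.7

At fixed KE, p = √(2mKE) so λ = h/p ∝ 1/√m.
λ_p/λ_B = √(m_B/m_p) = √(2.700 × 10⁻²⁵/1.673 × 10⁻²⁷) = √(161.4) = 12.7.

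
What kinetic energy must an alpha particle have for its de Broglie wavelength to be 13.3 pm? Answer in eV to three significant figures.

KE = 1.17 eV

p = h/λ = 6.626 × 10⁻³⁴ / 1.330 × 10⁻¹¹ = 4.982 × 10⁻²³ kg·m/s.
KE = p²/(2m) = (4.982 × 10⁻²³)² / (2 × 6.645 × 10⁻²⁷) = 1.868 × 10⁻¹⁹ J = 1.17 eV.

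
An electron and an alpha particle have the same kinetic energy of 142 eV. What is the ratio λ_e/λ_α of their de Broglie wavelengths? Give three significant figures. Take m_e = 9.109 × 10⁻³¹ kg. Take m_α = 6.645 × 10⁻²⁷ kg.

At fixed KE, p = √(2mKE) so λ = h/p ∝ 1/√m.
λ_e/λ_α = √(m_α/m_e) = √(6.645 × 10⁻²⁷/9.109 × 10⁻³¹) = √(7295) = 85.4.

λ_e/λ_α = 85.4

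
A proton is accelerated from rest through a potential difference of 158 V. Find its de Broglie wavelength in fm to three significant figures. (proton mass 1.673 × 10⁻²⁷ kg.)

λ = 2280 fm

KE = eV = 1.602 × 10⁻¹⁹ × 158.0 = 2.531 × 10⁻¹⁷ J.
p = √(2mKE) = √(2 × 1.673 × 10⁻²⁷ × 2.531 × 10⁻¹⁷) = 2.910 × 10⁻²² kg·m/s.
λ = h/p = 6.626 × 10⁻³⁴ / 2.910 × 10⁻²² = 2.28 × 10⁻¹² m = 2280 fm.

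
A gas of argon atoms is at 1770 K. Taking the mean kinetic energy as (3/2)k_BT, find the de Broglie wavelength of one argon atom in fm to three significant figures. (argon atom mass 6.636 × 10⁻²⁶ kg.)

λ = 9500 fm

KE = (3/2)k_BT = 1.5 × 1.381 × 10⁻²³ × 1770 = 3.667 × 10⁻²⁰ J.
p = √(2mKE) = √(2 × 6.636 × 10⁻²⁶ × 3.667 × 10⁻²⁰) = 6.976 × 10⁻²³ kg·m/s.
λ = h/p = 9.50 × 10⁻¹² m = 9500 fm.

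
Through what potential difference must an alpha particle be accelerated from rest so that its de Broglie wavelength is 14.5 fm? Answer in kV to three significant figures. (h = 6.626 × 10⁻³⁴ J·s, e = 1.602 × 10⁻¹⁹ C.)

p = h/λ = 6.626 × 10⁻³⁴ / 1.450 × 10⁻¹⁴ = 4.570 × 10⁻²⁰ kg·m/s.
KE = p²/(2m) = 1.571 × 10⁻¹³ J.
V = KE/2e = 1.571 × 10⁻¹³ / (2 × 1.602 × 10⁻¹⁹) = 490 kV.

V = 490 kV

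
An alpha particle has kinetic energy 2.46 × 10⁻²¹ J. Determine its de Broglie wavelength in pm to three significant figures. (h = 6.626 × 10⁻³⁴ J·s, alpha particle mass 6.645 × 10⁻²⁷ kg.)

p = √(2mKE) = √(2 × 6.645 × 10⁻²⁷ × 2.460 × 10⁻²¹) = 5.718 × 10⁻²⁴ kg·m/s.
λ = h/p = 6.626 × 10⁻³⁴ / 5.718 × 10⁻²⁴ = 1.16 × 10⁻¹⁰ m = 116 pm.

λ = 116 pm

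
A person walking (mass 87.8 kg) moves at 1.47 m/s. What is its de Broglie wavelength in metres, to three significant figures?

λ = 5.13 × 10⁻³⁶ m

p = mv = 87.8 × 1.47 = 1.291 × 10² kg·m/s.
λ = h/p = 6.626 × 10⁻³⁴ / 1.291 × 10² = 5.13 × 10⁻³⁶ m.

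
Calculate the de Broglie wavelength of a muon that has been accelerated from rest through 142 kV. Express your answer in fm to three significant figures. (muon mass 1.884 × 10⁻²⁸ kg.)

KE = eV = 1.602 × 10⁻¹⁹ × 1.420 × 10⁵ = 2.275 × 10⁻¹⁴ J.
p = √(2mKE) = √(2 × 1.884 × 10⁻²⁸ × 2.275 × 10⁻¹⁴) = 2.928 × 10⁻²¹ kg·m/s.
λ = h/p = 6.626 × 10⁻³⁴ / 2.928 × 10⁻²¹ = 2.26 × 10⁻¹³ m = 226 fm.

λ = 226 fm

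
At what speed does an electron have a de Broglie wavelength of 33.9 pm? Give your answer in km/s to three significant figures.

p = h/λ = 6.626 × 10⁻³⁴ / 3.390 × 10⁻¹¹ = 1.955 × 10⁻²³ kg·m/s.
v = p/m = 1.955 × 10⁻²³ / 9.109 × 10⁻³¹ = 2.15 × 10⁷ m/s = 2.15 × 10⁴ km/s.

v = 2.15 × 10⁴ km/s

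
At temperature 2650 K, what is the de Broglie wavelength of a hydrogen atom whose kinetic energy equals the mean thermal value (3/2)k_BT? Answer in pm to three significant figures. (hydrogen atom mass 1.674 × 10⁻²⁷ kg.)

KE = (3/2)k_BT = 1.5 × 1.381 × 10⁻²³ × 2650 = 5.489 × 10⁻²⁰ J.
p = √(2mKE) = √(2 × 1.674 × 10⁻²⁷ × 5.489 × 10⁻²⁰) = 1.356 × 10⁻²³ kg·m/s.
λ = h/p = 4.89 × 10⁻¹¹ m = 48.9 pm.

λ = 48.9 pm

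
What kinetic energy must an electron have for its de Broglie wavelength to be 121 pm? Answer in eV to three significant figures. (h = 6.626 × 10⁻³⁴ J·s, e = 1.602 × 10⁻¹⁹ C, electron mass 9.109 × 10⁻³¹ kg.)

KE = 103 eV

p = h/λ = 6.626 × 10⁻³⁴ / 1.210 × 10⁻¹⁰ = 5.476 × 10⁻²⁴ kg·m/s.
KE = p²/(2m) = (5.476 × 10⁻²⁴)² / (2 × 9.109 × 10⁻³¹) = 1.646 × 10⁻¹⁷ J = 103 eV.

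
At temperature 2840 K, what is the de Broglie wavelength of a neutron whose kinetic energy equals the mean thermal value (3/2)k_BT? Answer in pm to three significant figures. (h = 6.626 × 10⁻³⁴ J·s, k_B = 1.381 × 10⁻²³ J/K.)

λ = 47.2 pm

KE = (3/2)k_BT = 1.5 × 1.381 × 10⁻²³ × 2840 = 5.883 × 10⁻²⁰ J.
p = √(2mKE) = √(2 × 1.675 × 10⁻²⁷ × 5.883 × 10⁻²⁰) = 1.404 × 10⁻²³ kg·m/s.
λ = h/p = 4.72 × 10⁻¹¹ m = 47.2 pm.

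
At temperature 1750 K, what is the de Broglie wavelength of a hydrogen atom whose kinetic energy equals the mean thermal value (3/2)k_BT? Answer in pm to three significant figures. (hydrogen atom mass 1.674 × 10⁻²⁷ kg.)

λ = 60.1 pm

KE = (3/2)k_BT = 1.5 × 1.381 × 10⁻²³ × 1750 = 3.625 × 10⁻²⁰ J.
p = √(2mKE) = √(2 × 1.674 × 10⁻²⁷ × 3.625 × 10⁻²⁰) = 1.102 × 10⁻²³ kg·m/s.
λ = h/p = 6.01 × 10⁻¹¹ m = 60.1 pm.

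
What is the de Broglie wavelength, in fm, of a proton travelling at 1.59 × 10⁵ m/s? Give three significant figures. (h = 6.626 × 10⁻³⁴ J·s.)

λ = 2490 fm

p = mv = 1.673 × 10⁻²⁷ × 1.59 × 10⁵ = 2.660 × 10⁻²² kg·m/s.
λ = h/p = 6.626 × 10⁻³⁴ / 2.660 × 10⁻²² = 2.49 × 10⁻¹² m = 2490 fm.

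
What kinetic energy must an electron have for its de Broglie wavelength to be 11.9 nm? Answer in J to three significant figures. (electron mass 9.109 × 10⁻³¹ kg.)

KE = 1.70 × 10⁻²¹ J

p = h/λ = 6.626 × 10⁻³⁴ / 1.190 × 10⁻⁸ = 5.568 × 10⁻²⁶ kg·m/s.
KE = p²/(2m) = (5.568 × 10⁻²⁶)² / (2 × 9.109 × 10⁻³¹) = 1.702 × 10⁻²¹ J = 1.70 × 10⁻²¹ J.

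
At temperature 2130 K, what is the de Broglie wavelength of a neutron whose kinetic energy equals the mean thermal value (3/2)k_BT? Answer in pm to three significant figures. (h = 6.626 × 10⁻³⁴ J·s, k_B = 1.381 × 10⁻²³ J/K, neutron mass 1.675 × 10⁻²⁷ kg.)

KE = (3/2)k_BT = 1.5 × 1.381 × 10⁻²³ × 2130 = 4.412 × 10⁻²⁰ J.
p = √(2mKE) = √(2 × 1.675 × 10⁻²⁷ × 4.412 × 10⁻²⁰) = 1.216 × 10⁻²³ kg·m/s.
λ = h/p = 5.45 × 10⁻¹¹ m = 54.5 pm.

λ = 54.5 pm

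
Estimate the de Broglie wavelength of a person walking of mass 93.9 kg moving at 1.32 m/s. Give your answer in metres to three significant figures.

p = mv = 93.9 × 1.32 = 1.239 × 10² kg·m/s.
λ = h/p = 6.626 × 10⁻³⁴ / 1.239 × 10² = 5.35 × 10⁻³⁶ m.

λ = 5.35 × 10⁻³⁶ m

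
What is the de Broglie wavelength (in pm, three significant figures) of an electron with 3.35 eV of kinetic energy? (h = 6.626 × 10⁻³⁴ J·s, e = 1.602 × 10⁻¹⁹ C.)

λ = 670 pm

KE = 3.35 eV = 5.367 × 10⁻¹⁹ J.
p = √(2mKE) = √(2 × 9.109 × 10⁻³¹ × 5.367 × 10⁻¹⁹) = 9.888 × 10⁻²⁵ kg·m/s.
λ = h/p = 6.626 × 10⁻³⁴ / 9.888 × 10⁻²⁵ = 6.70 × 10⁻¹⁰ m = 670 pm.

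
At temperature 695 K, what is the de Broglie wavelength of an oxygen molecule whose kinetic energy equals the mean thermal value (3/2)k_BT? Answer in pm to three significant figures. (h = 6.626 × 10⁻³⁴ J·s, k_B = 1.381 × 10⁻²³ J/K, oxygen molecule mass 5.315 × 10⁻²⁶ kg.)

KE = (3/2)k_BT = 1.5 × 1.381 × 10⁻²³ × 695 = 1.440 × 10⁻²⁰ J.
p = √(2mKE) = √(2 × 5.315 × 10⁻²⁶ × 1.440 × 10⁻²⁰) = 3.912 × 10⁻²³ kg·m/s.
λ = h/p = 1.69 × 10⁻¹¹ m = 16.9 pm.

λ = 16.9 pm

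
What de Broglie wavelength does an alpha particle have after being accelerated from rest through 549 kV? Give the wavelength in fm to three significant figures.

λ = 13.7 fm

KE = 2eV = 2 × 1.602 × 10⁻¹⁹ × 5.490 × 10⁵ = 1.759 × 10⁻¹³ J.
p = √(2mKE) = √(2 × 6.645 × 10⁻²⁷ × 1.759 × 10⁻¹³) = 4.835 × 10⁻²⁰ kg·m/s.
λ = h/p = 6.626 × 10⁻³⁴ / 4.835 × 10⁻²⁰ = 1.37 × 10⁻¹⁴ m = 13.7 fm.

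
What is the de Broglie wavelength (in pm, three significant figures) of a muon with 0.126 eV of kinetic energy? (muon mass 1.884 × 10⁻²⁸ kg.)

KE = 0.126 eV = 2.019 × 10⁻²⁰ J.
p = √(2mKE) = √(2 × 1.884 × 10⁻²⁸ × 2.019 × 10⁻²⁰) = 2.758 × 10⁻²⁴ kg·m/s.
λ = h/p = 6.626 × 10⁻³⁴ / 2.758 × 10⁻²⁴ = 2.40 × 10⁻¹⁰ m = 240 pm.

λ = 240 pm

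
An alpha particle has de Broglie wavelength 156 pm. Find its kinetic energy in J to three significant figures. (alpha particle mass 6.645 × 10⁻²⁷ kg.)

KE = 1.36 × 10⁻²¹ J

p = h/λ = 6.626 × 10⁻³⁴ / 1.560 × 10⁻¹⁰ = 4.247 × 10⁻²⁴ kg·m/s.
KE = p²/(2m) = (4.247 × 10⁻²⁴)² / (2 × 6.645 × 10⁻²⁷) = 1.357 × 10⁻²¹ J = 1.36 × 10⁻²¹ J.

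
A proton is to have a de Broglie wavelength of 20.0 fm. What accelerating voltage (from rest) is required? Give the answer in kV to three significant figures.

p = h/λ = 6.626 × 10⁻³⁴ / 2.000 × 10⁻¹⁴ = 3.313 × 10⁻²⁰ kg·m/s.
KE = p²/(2m) = 3.280 × 10⁻¹³ J.
V = KE/e = 3.280 × 10⁻¹³ / (1.602 × 10⁻¹⁹) = 2050 kV.

V = 2050 kV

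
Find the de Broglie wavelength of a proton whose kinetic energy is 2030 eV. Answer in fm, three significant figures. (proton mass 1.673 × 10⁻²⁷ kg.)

KE = 2030 eV = 3.252 × 10⁻¹⁶ J.
p = √(2mKE) = √(2 × 1.673 × 10⁻²⁷ × 3.252 × 10⁻¹⁶) = 1.043 × 10⁻²¹ kg·m/s.
λ = h/p = 6.626 × 10⁻³⁴ / 1.043 × 10⁻²¹ = 6.35 × 10⁻¹³ m = 635 fm.

λ = 635 fm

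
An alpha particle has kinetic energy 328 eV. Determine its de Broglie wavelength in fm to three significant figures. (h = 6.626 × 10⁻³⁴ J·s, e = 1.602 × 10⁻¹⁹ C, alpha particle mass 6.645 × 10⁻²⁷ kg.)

λ = 793 fm

KE = 328 eV = 5.255 × 10⁻¹⁷ J.
p = √(2mKE) = √(2 × 6.645 × 10⁻²⁷ × 5.255 × 10⁻¹⁷) = 8.357 × 10⁻²² kg·m/s.
λ = h/p = 6.626 × 10⁻³⁴ / 8.357 × 10⁻²² = 7.93 × 10⁻¹³ m = 793 fm.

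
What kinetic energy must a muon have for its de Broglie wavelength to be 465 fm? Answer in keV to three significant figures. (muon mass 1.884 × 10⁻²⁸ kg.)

KE = 33.6 keV

p = h/λ = 6.626 × 10⁻³⁴ / 4.650 × 10⁻¹³ = 1.425 × 10⁻²¹ kg·m/s.
KE = p²/(2m) = (1.425 × 10⁻²¹)² / (2 × 1.884 × 10⁻²⁸) = 5.389 × 10⁻¹⁵ J = 33.6 keV.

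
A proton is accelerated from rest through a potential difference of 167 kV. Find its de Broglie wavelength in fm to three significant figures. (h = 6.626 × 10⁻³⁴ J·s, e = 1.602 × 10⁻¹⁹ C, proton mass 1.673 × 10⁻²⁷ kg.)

λ = 70.0 fm

KE = eV = 1.602 × 10⁻¹⁹ × 1.670 × 10⁵ = 2.675 × 10⁻¹⁴ J.
p = √(2mKE) = √(2 × 1.673 × 10⁻²⁷ × 2.675 × 10⁻¹⁴) = 9.461 × 10⁻²¹ kg·m/s.
λ = h/p = 6.626 × 10⁻³⁴ / 9.461 × 10⁻²¹ = 7.00 × 10⁻¹⁴ m = 70.0 fm.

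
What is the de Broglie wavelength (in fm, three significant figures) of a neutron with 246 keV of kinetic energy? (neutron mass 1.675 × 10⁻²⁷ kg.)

λ = 57.7 fm

KE = 246 keV = 3.941 × 10⁻¹⁴ J.
p = √(2mKE) = √(2 × 1.675 × 10⁻²⁷ × 3.941 × 10⁻¹⁴) = 1.149 × 10⁻²⁰ kg·m/s.
λ = h/p = 6.626 × 10⁻³⁴ / 1.149 × 10⁻²⁰ = 5.77 × 10⁻¹⁴ m = 57.7 fm.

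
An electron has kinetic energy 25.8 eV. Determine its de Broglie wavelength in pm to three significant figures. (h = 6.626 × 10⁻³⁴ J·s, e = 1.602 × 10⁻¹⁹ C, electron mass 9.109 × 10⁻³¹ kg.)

λ = 241 pm

KE = 25.8 eV = 4.133 × 10⁻¹⁸ J.
p = √(2mKE) = √(2 × 9.109 × 10⁻³¹ × 4.133 × 10⁻¹⁸) = 2.744 × 10⁻²⁴ kg·m/s.
λ = h/p = 6.626 × 10⁻³⁴ / 2.744 × 10⁻²⁴ = 2.41 × 10⁻¹⁰ m = 241 pm.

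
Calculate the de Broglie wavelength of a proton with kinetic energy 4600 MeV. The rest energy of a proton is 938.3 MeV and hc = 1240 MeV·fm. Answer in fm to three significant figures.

λ = 0.227 fm

Total energy E = KE + m₀c² = 4600 + 938.3 = 5538.3 MeV.
(pc)² = E² − (m₀c²)² = (5538.3)² − (938.3)² = 2.979 × 10⁷ MeV², so pc = 5458 MeV.
λ = hc/(pc) = 1240 MeV·fm / 5458 MeV = 0.227 fm.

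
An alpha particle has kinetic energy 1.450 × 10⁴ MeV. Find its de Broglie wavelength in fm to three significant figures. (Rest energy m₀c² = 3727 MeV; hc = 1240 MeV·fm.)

Total energy E = KE + m₀c² = 1.450 × 10⁴ + 3727 = 18227 MeV.
(pc)² = E² − (m₀c²)² = (18227)² − (3727)² = 3.183 × 10⁸ MeV², so pc = 1.784 × 10⁴ MeV.
λ = hc/(pc) = 1240 MeV·fm / 1.784 × 10⁴ MeV = 0.0695 fm.

λ = 0.0695 fm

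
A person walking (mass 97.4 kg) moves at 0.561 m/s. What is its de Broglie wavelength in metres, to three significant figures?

p = mv = 97.4 × 0.561 = 5.464 × 10¹ kg·m/s.
λ = h/p = 6.626 × 10⁻³⁴ / 5.464 × 10¹ = 1.21 × 10⁻³⁵ m.

λ = 1.21 × 10⁻³⁵ m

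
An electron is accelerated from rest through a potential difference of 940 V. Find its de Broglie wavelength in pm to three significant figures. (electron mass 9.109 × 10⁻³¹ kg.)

KE = eV = 1.602 × 10⁻¹⁹ × 940.0 = 1.506 × 10⁻¹⁶ J.
p = √(2mKE) = √(2 × 9.109 × 10⁻³¹ × 1.506 × 10⁻¹⁶) = 1.656 × 10⁻²³ kg·m/s.
λ = h/p = 6.626 × 10⁻³⁴ / 1.656 × 10⁻²³ = 4.00 × 10⁻¹¹ m = 40.0 pm.

λ = 40.0 pm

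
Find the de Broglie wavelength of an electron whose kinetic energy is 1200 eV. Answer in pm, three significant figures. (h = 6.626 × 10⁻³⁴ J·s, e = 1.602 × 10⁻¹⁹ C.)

KE = 1200 eV = 1.922 × 10⁻¹⁶ J.
p = √(2mKE) = √(2 × 9.109 × 10⁻³¹ × 1.922 × 10⁻¹⁶) = 1.871 × 10⁻²³ kg·m/s.
λ = h/p = 6.626 × 10⁻³⁴ / 1.871 × 10⁻²³ = 3.54 × 10⁻¹¹ m = 35.4 pm.

λ = 35.4 pm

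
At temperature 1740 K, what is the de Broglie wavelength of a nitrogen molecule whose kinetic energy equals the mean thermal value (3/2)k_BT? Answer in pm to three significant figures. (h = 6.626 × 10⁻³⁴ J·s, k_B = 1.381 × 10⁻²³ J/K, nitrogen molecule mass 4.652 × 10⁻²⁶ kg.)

KE = (3/2)k_BT = 1.5 × 1.381 × 10⁻²³ × 1740 = 3.604 × 10⁻²⁰ J.
p = √(2mKE) = √(2 × 4.652 × 10⁻²⁶ × 3.604 × 10⁻²⁰) = 5.791 × 10⁻²³ kg·m/s.
λ = h/p = 1.14 × 10⁻¹¹ m = 11.4 pm.

λ = 11.4 pm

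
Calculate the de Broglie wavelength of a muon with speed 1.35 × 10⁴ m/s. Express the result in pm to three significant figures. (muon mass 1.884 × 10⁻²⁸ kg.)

λ = 261 pm

p = mv = 1.884 × 10⁻²⁸ × 1.35 × 10⁴ = 2.543 × 10⁻²⁴ kg·m/s.
λ = h/p = 6.626 × 10⁻³⁴ / 2.543 × 10⁻²⁴ = 2.61 × 10⁻¹⁰ m = 261 pm.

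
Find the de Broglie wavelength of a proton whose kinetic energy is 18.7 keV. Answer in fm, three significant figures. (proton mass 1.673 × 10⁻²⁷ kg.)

KE = 18.7 keV = 2.996 × 10⁻¹⁵ J.
p = √(2mKE) = √(2 × 1.673 × 10⁻²⁷ × 2.996 × 10⁻¹⁵) = 3.166 × 10⁻²¹ kg·m/s.
λ = h/p = 6.626 × 10⁻³⁴ / 3.166 × 10⁻²¹ = 2.09 × 10⁻¹³ m = 209 fm.

λ = 209 fm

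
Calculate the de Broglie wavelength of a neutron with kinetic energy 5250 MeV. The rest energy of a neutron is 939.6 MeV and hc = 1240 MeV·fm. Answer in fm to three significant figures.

λ = 0.203 fm

Total energy E = KE + m₀c² = 5250 + 939.6 = 6189.6 MeV.
(pc)² = E² − (m₀c²)² = (6189.6)² − (939.6)² = 3.743 × 10⁷ MeV², so pc = 6118 MeV.
λ = hc/(pc) = 1240 MeV·fm / 6118 MeV = 0.203 fm.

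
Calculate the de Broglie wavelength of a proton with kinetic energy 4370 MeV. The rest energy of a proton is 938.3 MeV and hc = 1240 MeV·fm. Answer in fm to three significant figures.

λ = 0.237 fm

Total energy E = KE + m₀c² = 4370 + 938.3 = 5308.3 MeV.
(pc)² = E² − (m₀c²)² = (5308.3)² − (938.3)² = 2.730 × 10⁷ MeV², so pc = 5225 MeV.
λ = hc/(pc) = 1240 MeV·fm / 5225 MeV = 0.237 fm.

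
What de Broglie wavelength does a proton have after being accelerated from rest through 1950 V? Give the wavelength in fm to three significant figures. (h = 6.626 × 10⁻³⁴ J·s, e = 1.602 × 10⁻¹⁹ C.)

λ = 648 fm

KE = eV = 1.602 × 10⁻¹⁹ × 1950 = 3.124 × 10⁻¹⁶ J.
p = √(2mKE) = √(2 × 1.673 × 10⁻²⁷ × 3.124 × 10⁻¹⁶) = 1.022 × 10⁻²¹ kg·m/s.
λ = h/p = 6.626 × 10⁻³⁴ / 1.022 × 10⁻²¹ = 6.48 × 10⁻¹³ m = 648 fm.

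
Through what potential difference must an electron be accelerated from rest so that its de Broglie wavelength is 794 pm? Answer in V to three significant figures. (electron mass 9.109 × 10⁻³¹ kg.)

p = h/λ = 6.626 × 10⁻³⁴ / 7.940 × 10⁻¹⁰ = 8.345 × 10⁻²⁵ kg·m/s.
KE = p²/(2m) = 3.823 × 10⁻¹⁹ J.
V = KE/e = 3.823 × 10⁻¹⁹ / (1.602 × 10⁻¹⁹) = 2.39 V.

V = 2.39 V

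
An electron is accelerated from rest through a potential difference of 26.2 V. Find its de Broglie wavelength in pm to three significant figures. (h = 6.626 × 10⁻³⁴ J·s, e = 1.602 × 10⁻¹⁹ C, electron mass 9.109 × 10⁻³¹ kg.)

KE = eV = 1.602 × 10⁻¹⁹ × 26.20 = 4.197 × 10⁻¹⁸ J.
p = √(2mKE) = √(2 × 9.109 × 10⁻³¹ × 4.197 × 10⁻¹⁸) = 2.765 × 10⁻²⁴ kg·m/s.
λ = h/p = 6.626 × 10⁻³⁴ / 2.765 × 10⁻²⁴ = 2.40 × 10⁻¹⁰ m = 240 pm.

λ = 240 pm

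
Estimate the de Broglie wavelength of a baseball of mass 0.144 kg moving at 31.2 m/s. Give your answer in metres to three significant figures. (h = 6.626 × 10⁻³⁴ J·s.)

λ = 1.47 × 10⁻³⁴ m

p = mv = 0.144 × 31.2 = 4.493 kg·m/s.
λ = h/p = 6.626 × 10⁻³⁴ / 4.493 = 1.47 × 10⁻³⁴ m.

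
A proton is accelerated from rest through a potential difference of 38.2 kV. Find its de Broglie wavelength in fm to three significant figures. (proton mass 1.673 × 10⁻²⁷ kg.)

KE = eV = 1.602 × 10⁻¹⁹ × 3.820 × 10⁴ = 6.120 × 10⁻¹⁵ J.
p = √(2mKE) = √(2 × 1.673 × 10⁻²⁷ × 6.120 × 10⁻¹⁵) = 4.525 × 10⁻²¹ kg·m/s.
λ = h/p = 6.626 × 10⁻³⁴ / 4.525 × 10⁻²¹ = 1.46 × 10⁻¹³ m = 146 fm.

λ = 146 fm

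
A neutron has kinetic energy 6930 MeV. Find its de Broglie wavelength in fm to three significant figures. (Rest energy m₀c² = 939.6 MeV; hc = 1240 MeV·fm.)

λ = 0.159 fm

Total energy E = KE + m₀c² = 6930 + 939.6 = 7869.6 MeV.
(pc)² = E² − (m₀c²)² = (7869.6)² − (939.6)² = 6.105 × 10⁷ MeV², so pc = 7813 MeV.
λ = hc/(pc) = 1240 MeV·fm / 7813 MeV = 0.159 fm.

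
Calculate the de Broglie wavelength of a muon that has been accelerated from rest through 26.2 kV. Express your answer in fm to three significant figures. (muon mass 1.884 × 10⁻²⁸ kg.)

λ = 527 fm

KE = eV = 1.602 × 10⁻¹⁹ × 2.620 × 10⁴ = 4.197 × 10⁻¹⁵ J.
p = √(2mKE) = √(2 × 1.884 × 10⁻²⁸ × 4.197 × 10⁻¹⁵) = 1.258 × 10⁻²¹ kg·m/s.
λ = h/p = 6.626 × 10⁻³⁴ / 1.258 × 10⁻²¹ = 5.27 × 10⁻¹³ m = 527 fm.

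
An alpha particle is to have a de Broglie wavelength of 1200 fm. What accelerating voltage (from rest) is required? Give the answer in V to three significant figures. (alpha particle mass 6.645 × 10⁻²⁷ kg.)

V = 71.6 V

p = h/λ = 6.626 × 10⁻³⁴ / 1.200 × 10⁻¹² = 5.522 × 10⁻²² kg·m/s.
KE = p²/(2m) = 2.294 × 10⁻¹⁷ J.
V = KE/2e = 2.294 × 10⁻¹⁷ / (2 × 1.602 × 10⁻¹⁹) = 71.6 V.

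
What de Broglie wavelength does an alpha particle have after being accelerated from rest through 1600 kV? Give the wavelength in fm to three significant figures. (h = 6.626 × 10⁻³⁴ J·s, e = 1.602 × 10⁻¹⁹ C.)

λ = 8.03 fm

KE = 2eV = 2 × 1.602 × 10⁻¹⁹ × 1.600 × 10⁶ = 5.126 × 10⁻¹³ J.
p = √(2mKE) = √(2 × 6.645 × 10⁻²⁷ × 5.126 × 10⁻¹³) = 8.254 × 10⁻²⁰ kg·m/s.
λ = h/p = 6.626 × 10⁻³⁴ / 8.254 × 10⁻²⁰ = 8.03 × 10⁻¹⁵ m = 8.03 fm.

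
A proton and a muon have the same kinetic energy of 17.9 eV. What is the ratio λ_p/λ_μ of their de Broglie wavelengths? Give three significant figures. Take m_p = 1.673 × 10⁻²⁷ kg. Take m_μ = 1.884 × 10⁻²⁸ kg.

At fixed KE, p = √(2mKE) so λ = h/p ∝ 1/√m.
λ_p/λ_μ = √(m_μ/m_p) = √(1.884 × 10⁻²⁸/1.673 × 10⁻²⁷) = √(0.1126) = 0.336.

λ_p/λ_μ = 0.336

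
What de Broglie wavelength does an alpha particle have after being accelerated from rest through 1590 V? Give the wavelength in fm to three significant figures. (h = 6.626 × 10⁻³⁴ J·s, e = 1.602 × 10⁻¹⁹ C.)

λ = 255 fm

KE = 2eV = 2 × 1.602 × 10⁻¹⁹ × 1590 = 5.094 × 10⁻¹⁶ J.
p = √(2mKE) = √(2 × 6.645 × 10⁻²⁷ × 5.094 × 10⁻¹⁶) = 2.602 × 10⁻²¹ kg·m/s.
λ = h/p = 6.626 × 10⁻³⁴ / 2.602 × 10⁻²¹ = 2.55 × 10⁻¹³ m = 255 fm.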